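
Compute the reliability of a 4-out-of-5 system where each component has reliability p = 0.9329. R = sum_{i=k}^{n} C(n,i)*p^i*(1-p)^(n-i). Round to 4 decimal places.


k = 4, n = 5, p = 0.9329
i=4: C(5,4)=5 * 0.9329^4 * 0.0671^1 = 0.2541
i=5: C(5,5)=1 * 0.9329^5 * 0.0671^0 = 0.7066
R = sum of terms = 0.9607

0.9607


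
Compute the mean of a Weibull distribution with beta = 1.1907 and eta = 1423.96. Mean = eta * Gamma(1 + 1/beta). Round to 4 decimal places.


beta = 1.1907, eta = 1423.96
1/beta = 0.8398
1 + 1/beta = 1.8398
Gamma(1.8398) = 0.9426
Mean = 1423.96 * 0.9426
Mean = 1342.1758

1342.1758


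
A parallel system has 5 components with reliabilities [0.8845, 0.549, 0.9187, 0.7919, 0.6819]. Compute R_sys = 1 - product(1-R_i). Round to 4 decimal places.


Components: [0.8845, 0.549, 0.9187, 0.7919, 0.6819]
(1 - 0.8845) = 0.1155, running product = 0.1155
(1 - 0.549) = 0.451, running product = 0.0521
(1 - 0.9187) = 0.0813, running product = 0.0042
(1 - 0.7919) = 0.2081, running product = 0.0009
(1 - 0.6819) = 0.3181, running product = 0.0003
Product of (1-R_i) = 0.0003
R_sys = 1 - 0.0003 = 0.9997

0.9997


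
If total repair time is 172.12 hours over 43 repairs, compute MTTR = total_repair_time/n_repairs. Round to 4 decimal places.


total_repair_time = 172.12
n_repairs = 43
MTTR = 172.12 / 43
MTTR = 4.0028

4.0028


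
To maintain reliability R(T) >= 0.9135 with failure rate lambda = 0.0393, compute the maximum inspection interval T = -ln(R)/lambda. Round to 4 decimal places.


R_target = 0.9135
lambda = 0.0393
-ln(0.9135) = 0.0905
T = 0.0905 / 0.0393
T = 2.3021

2.3021


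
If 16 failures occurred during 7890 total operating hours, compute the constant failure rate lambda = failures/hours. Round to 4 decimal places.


failures = 16
total_hours = 7890
lambda = 16 / 7890
lambda = 0.002

0.002


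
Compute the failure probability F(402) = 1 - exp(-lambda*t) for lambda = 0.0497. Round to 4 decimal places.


lambda = 0.0497, t = 402
lambda * t = 19.9794
exp(-19.9794) = 0.0
F(t) = 1 - 0.0
F(t) = 1.0

1.0


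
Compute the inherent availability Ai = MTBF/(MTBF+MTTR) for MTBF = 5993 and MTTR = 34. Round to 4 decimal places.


MTBF = 5993
MTTR = 34
MTBF + MTTR = 6027
Ai = 5993 / 6027
Ai = 0.9944

0.9944


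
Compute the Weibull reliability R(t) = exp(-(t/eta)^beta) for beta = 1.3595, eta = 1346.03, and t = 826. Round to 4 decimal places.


beta = 1.3595, eta = 1346.03, t = 826
t/eta = 826 / 1346.03 = 0.6137
(t/eta)^beta = 0.6137^1.3595 = 0.5149
R(t) = exp(-0.5149)
R(t) = 0.5976

0.5976


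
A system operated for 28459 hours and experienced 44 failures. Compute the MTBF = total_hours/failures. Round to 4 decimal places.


total_hours = 28459
failures = 44
MTBF = 28459 / 44
MTBF = 646.7955

646.7955


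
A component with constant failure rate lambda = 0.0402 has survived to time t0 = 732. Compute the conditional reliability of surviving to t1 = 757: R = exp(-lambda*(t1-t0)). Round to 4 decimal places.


lambda = 0.0402
t0 = 732, t1 = 757
t1 - t0 = 25
lambda * (t1-t0) = 0.0402 * 25 = 1.005
R = exp(-1.005)
R = 0.366

0.366


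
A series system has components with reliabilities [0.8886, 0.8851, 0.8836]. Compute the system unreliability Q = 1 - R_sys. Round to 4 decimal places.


Components: [0.8886, 0.8851, 0.8836]
After component 1: product = 0.8886
After component 2: product = 0.7865
After component 3: product = 0.695
R_sys = 0.695
Q = 1 - 0.695 = 0.305

0.305


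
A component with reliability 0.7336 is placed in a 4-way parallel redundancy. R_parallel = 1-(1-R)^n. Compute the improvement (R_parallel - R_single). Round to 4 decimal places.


R_single = 0.7336, n = 4
1 - R_single = 0.2664
(1 - R_single)^n = 0.2664^4 = 0.005
R_parallel = 1 - 0.005 = 0.995
Improvement = 0.995 - 0.7336
Improvement = 0.2614

0.2614


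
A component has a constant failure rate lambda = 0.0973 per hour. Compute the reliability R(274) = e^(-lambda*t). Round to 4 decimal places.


lambda = 0.0973
t = 274
lambda * t = 26.6602
R(t) = e^(-26.6602)
R(t) = 0.0

0.0


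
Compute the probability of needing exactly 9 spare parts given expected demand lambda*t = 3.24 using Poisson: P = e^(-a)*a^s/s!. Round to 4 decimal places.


a = 3.24, s = 9
e^(-a) = e^(-3.24) = 0.0392
a^s = 3.24^9 = 39346.4081
s! = 362880
P = 0.0392 * 39346.4081 / 362880
P = 0.0042

0.0042


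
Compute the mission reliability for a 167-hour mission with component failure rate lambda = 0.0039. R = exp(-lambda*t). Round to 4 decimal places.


lambda = 0.0039
mission_time = 167
lambda * t = 0.0039 * 167 = 0.6513
R = exp(-0.6513)
R = 0.5214

0.5214


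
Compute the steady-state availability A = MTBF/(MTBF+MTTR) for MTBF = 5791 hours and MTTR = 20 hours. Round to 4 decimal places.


MTBF = 5791
MTTR = 20
MTBF + MTTR = 5811
A = 5791 / 5811
A = 0.9966

0.9966


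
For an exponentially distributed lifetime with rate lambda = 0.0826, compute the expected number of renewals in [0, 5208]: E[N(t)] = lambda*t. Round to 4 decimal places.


lambda = 0.0826
t = 5208
E[N(t)] = lambda * t
E[N(t)] = 0.0826 * 5208
E[N(t)] = 430.1808

430.1808


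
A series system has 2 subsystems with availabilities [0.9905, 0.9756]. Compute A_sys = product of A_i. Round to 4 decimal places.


Subsystems: [0.9905, 0.9756]
After subsystem 1 (A=0.9905): product = 0.9905
After subsystem 2 (A=0.9756): product = 0.9663
A_sys = 0.9663

0.9663


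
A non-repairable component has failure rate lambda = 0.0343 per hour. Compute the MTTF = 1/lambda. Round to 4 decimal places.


lambda = 0.0343
MTTF = 1 / 0.0343
MTTF = 29.1545

29.1545


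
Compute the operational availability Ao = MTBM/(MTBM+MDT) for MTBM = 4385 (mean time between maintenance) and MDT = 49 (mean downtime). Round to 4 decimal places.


MTBM = 4385
MDT = 49
MTBM + MDT = 4434
Ao = 4385 / 4434
Ao = 0.9889

0.9889


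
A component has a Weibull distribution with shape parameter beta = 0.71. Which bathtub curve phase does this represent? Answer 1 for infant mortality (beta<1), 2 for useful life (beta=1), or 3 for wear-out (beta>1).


beta = 0.71
Compare beta to 1:
beta < 1 => infant mortality (phase 1)
beta = 1 => useful life (phase 2)
beta > 1 => wear-out (phase 3)
Since beta = 0.71, this is infant mortality (decreasing failure rate)
Phase = 1

1


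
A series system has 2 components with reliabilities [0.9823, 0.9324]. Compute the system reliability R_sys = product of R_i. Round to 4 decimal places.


Components: [0.9823, 0.9324]
After component 1 (R=0.9823): product = 0.9823
After component 2 (R=0.9324): product = 0.9159
R_sys = 0.9159

0.9159


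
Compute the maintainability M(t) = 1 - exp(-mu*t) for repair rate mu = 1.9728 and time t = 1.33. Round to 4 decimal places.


mu = 1.9728, t = 1.33
mu * t = 1.9728 * 1.33 = 2.6238
exp(-2.6238) = 0.0725
M(t) = 1 - 0.0725
M(t) = 0.9275

0.9275


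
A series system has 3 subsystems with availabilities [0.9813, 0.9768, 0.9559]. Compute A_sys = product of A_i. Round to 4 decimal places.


Subsystems: [0.9813, 0.9768, 0.9559]
After subsystem 1 (A=0.9813): product = 0.9813
After subsystem 2 (A=0.9768): product = 0.9585
After subsystem 3 (A=0.9559): product = 0.9163
A_sys = 0.9163

0.9163


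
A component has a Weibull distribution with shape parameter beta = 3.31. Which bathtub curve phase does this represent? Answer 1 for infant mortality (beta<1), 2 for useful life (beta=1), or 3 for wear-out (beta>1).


beta = 3.31
Compare beta to 1:
beta < 1 => infant mortality (phase 1)
beta = 1 => useful life (phase 2)
beta > 1 => wear-out (phase 3)
Since beta = 3.31, this is wear-out (increasing failure rate)
Phase = 3

3


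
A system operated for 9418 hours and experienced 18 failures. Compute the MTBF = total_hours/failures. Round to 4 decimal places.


total_hours = 9418
failures = 18
MTBF = 9418 / 18
MTBF = 523.2222

523.2222


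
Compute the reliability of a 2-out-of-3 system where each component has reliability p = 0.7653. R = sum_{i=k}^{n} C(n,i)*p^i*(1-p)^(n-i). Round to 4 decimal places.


k = 2, n = 3, p = 0.7653
i=2: C(3,2)=3 * 0.7653^2 * 0.2347^1 = 0.4124
i=3: C(3,3)=1 * 0.7653^3 * 0.2347^0 = 0.4482
R = sum of terms = 0.8606

0.8606


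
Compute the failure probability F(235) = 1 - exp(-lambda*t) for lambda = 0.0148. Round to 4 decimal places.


lambda = 0.0148, t = 235
lambda * t = 3.478
exp(-3.478) = 0.0309
F(t) = 1 - 0.0309
F(t) = 0.9691

0.9691


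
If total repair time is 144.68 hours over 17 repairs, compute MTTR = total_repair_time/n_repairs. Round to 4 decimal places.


total_repair_time = 144.68
n_repairs = 17
MTTR = 144.68 / 17
MTTR = 8.5106

8.5106


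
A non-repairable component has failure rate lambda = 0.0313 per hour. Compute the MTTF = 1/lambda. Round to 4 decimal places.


lambda = 0.0313
MTTF = 1 / 0.0313
MTTF = 31.9489

31.9489


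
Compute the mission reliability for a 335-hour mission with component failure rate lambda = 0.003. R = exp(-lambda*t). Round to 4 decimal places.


lambda = 0.003
mission_time = 335
lambda * t = 0.003 * 335 = 1.005
R = exp(-1.005)
R = 0.366

0.366


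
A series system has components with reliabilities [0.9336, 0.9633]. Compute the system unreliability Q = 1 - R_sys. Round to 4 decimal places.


Components: [0.9336, 0.9633]
After component 1: product = 0.9336
After component 2: product = 0.8993
R_sys = 0.8993
Q = 1 - 0.8993 = 0.1007

0.1007


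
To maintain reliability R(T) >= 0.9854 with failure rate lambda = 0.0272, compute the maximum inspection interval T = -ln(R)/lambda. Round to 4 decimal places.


R_target = 0.9854
lambda = 0.0272
-ln(0.9854) = 0.0147
T = 0.0147 / 0.0272
T = 0.5407

0.5407


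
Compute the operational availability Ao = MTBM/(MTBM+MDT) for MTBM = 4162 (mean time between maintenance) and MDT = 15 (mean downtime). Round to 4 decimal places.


MTBM = 4162
MDT = 15
MTBM + MDT = 4177
Ao = 4162 / 4177
Ao = 0.9964

0.9964


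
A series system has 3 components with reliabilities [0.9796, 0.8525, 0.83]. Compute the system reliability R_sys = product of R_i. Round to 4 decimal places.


Components: [0.9796, 0.8525, 0.83]
After component 1 (R=0.9796): product = 0.9796
After component 2 (R=0.8525): product = 0.8351
After component 3 (R=0.83): product = 0.6931
R_sys = 0.6931

0.6931


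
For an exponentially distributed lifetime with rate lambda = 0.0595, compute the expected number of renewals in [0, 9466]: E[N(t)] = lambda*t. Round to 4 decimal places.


lambda = 0.0595
t = 9466
E[N(t)] = lambda * t
E[N(t)] = 0.0595 * 9466
E[N(t)] = 563.227

563.227


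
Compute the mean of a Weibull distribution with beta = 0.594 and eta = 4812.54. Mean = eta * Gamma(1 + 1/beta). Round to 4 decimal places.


beta = 0.594, eta = 4812.54
1/beta = 1.6835
1 + 1/beta = 2.6835
Gamma(2.6835) = 1.5246
Mean = 4812.54 * 1.5246
Mean = 7337.2271

7337.2271


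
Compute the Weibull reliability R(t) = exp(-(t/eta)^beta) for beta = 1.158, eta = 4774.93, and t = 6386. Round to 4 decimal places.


beta = 1.158, eta = 4774.93, t = 6386
t/eta = 6386 / 4774.93 = 1.3374
(t/eta)^beta = 1.3374^1.158 = 1.4003
R(t) = exp(-1.4003)
R(t) = 0.2465

0.2465


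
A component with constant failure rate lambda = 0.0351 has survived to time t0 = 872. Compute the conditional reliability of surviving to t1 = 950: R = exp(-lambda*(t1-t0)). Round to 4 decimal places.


lambda = 0.0351
t0 = 872, t1 = 950
t1 - t0 = 78
lambda * (t1-t0) = 0.0351 * 78 = 2.7378
R = exp(-2.7378)
R = 0.0647

0.0647


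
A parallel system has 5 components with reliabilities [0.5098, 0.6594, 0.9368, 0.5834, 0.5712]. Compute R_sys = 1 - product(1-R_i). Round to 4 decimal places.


Components: [0.5098, 0.6594, 0.9368, 0.5834, 0.5712]
(1 - 0.5098) = 0.4902, running product = 0.4902
(1 - 0.6594) = 0.3406, running product = 0.167
(1 - 0.9368) = 0.0632, running product = 0.0106
(1 - 0.5834) = 0.4166, running product = 0.0044
(1 - 0.5712) = 0.4288, running product = 0.0019
Product of (1-R_i) = 0.0019
R_sys = 1 - 0.0019 = 0.9981

0.9981


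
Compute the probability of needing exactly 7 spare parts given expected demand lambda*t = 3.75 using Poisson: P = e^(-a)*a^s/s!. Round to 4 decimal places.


a = 3.75, s = 7
e^(-a) = e^(-3.75) = 0.0235
a^s = 3.75^7 = 10428.4286
s! = 5040
P = 0.0235 * 10428.4286 / 5040
P = 0.0487

0.0487


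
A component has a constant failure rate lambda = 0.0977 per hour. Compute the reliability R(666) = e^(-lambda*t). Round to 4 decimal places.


lambda = 0.0977
t = 666
lambda * t = 65.0682
R(t) = e^(-65.0682)
R(t) = 0.0

0.0


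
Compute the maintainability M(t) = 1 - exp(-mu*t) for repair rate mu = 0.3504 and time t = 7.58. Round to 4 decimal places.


mu = 0.3504, t = 7.58
mu * t = 0.3504 * 7.58 = 2.656
exp(-2.656) = 0.0702
M(t) = 1 - 0.0702
M(t) = 0.9298

0.9298


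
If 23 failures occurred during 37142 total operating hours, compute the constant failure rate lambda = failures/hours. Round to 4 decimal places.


failures = 23
total_hours = 37142
lambda = 23 / 37142
lambda = 0.0006

0.0006


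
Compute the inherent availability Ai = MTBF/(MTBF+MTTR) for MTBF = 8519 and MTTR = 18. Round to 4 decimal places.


MTBF = 8519
MTTR = 18
MTBF + MTTR = 8537
Ai = 8519 / 8537
Ai = 0.9979

0.9979


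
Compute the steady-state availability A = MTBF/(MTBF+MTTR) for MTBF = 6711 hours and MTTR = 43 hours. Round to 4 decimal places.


MTBF = 6711
MTTR = 43
MTBF + MTTR = 6754
A = 6711 / 6754
A = 0.9936

0.9936


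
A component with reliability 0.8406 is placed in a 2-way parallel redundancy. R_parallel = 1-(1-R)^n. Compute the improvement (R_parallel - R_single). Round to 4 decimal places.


R_single = 0.8406, n = 2
1 - R_single = 0.1594
(1 - R_single)^n = 0.1594^2 = 0.0254
R_parallel = 1 - 0.0254 = 0.9746
Improvement = 0.9746 - 0.8406
Improvement = 0.134

0.134


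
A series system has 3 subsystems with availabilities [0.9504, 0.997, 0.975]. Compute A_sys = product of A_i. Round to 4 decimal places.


Subsystems: [0.9504, 0.997, 0.975]
After subsystem 1 (A=0.9504): product = 0.9504
After subsystem 2 (A=0.997): product = 0.9475
After subsystem 3 (A=0.975): product = 0.9239
A_sys = 0.9239

0.9239


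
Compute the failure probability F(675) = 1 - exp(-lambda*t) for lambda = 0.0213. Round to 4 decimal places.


lambda = 0.0213, t = 675
lambda * t = 14.3775
exp(-14.3775) = 0.0
F(t) = 1 - 0.0
F(t) = 1.0

1.0


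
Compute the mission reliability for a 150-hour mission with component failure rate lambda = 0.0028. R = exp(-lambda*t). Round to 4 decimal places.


lambda = 0.0028
mission_time = 150
lambda * t = 0.0028 * 150 = 0.42
R = exp(-0.42)
R = 0.657

0.657


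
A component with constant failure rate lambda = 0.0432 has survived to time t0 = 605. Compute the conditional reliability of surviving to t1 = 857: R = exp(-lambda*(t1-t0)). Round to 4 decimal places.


lambda = 0.0432
t0 = 605, t1 = 857
t1 - t0 = 252
lambda * (t1-t0) = 0.0432 * 252 = 10.8864
R = exp(-10.8864)
R = 0.0

0.0


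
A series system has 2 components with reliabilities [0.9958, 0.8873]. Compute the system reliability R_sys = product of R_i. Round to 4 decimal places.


Components: [0.9958, 0.8873]
After component 1 (R=0.9958): product = 0.9958
After component 2 (R=0.8873): product = 0.8836
R_sys = 0.8836

0.8836


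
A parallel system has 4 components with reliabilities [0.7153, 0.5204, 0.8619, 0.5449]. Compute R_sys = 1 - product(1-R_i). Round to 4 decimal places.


Components: [0.7153, 0.5204, 0.8619, 0.5449]
(1 - 0.7153) = 0.2847, running product = 0.2847
(1 - 0.5204) = 0.4796, running product = 0.1365
(1 - 0.8619) = 0.1381, running product = 0.0189
(1 - 0.5449) = 0.4551, running product = 0.0086
Product of (1-R_i) = 0.0086
R_sys = 1 - 0.0086 = 0.9914

0.9914


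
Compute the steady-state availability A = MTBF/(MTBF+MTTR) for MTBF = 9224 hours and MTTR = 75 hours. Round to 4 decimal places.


MTBF = 9224
MTTR = 75
MTBF + MTTR = 9299
A = 9224 / 9299
A = 0.9919

0.9919


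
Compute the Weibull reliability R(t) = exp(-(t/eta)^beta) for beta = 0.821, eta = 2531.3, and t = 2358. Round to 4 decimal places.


beta = 0.821, eta = 2531.3, t = 2358
t/eta = 2358 / 2531.3 = 0.9315
(t/eta)^beta = 0.9315^0.821 = 0.9434
R(t) = exp(-0.9434)
R(t) = 0.3893

0.3893


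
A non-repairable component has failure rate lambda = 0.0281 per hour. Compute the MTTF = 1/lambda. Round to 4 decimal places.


lambda = 0.0281
MTTF = 1 / 0.0281
MTTF = 35.5872

35.5872


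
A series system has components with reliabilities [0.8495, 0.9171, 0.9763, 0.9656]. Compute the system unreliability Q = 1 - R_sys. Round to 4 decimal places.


Components: [0.8495, 0.9171, 0.9763, 0.9656]
After component 1: product = 0.8495
After component 2: product = 0.7791
After component 3: product = 0.7606
After component 4: product = 0.7344
R_sys = 0.7344
Q = 1 - 0.7344 = 0.2656

0.2656


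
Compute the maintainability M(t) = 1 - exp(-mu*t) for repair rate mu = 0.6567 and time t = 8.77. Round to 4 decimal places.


mu = 0.6567, t = 8.77
mu * t = 0.6567 * 8.77 = 5.7593
exp(-5.7593) = 0.0032
M(t) = 1 - 0.0032
M(t) = 0.9968

0.9968


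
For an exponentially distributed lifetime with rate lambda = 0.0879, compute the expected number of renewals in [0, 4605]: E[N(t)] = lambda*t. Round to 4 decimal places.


lambda = 0.0879
t = 4605
E[N(t)] = lambda * t
E[N(t)] = 0.0879 * 4605
E[N(t)] = 404.7795

404.7795


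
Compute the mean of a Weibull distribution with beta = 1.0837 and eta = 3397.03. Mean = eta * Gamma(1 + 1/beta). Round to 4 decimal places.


beta = 1.0837, eta = 3397.03
1/beta = 0.9228
1 + 1/beta = 1.9228
Gamma(1.9228) = 0.9698
Mean = 3397.03 * 0.9698
Mean = 3294.3306

3294.3306


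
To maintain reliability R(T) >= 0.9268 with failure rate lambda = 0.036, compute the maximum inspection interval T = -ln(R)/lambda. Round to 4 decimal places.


R_target = 0.9268
lambda = 0.036
-ln(0.9268) = 0.076
T = 0.076 / 0.036
T = 2.1116

2.1116


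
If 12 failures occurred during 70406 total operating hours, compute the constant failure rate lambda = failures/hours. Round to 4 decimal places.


failures = 12
total_hours = 70406
lambda = 12 / 70406
lambda = 0.0002

0.0002


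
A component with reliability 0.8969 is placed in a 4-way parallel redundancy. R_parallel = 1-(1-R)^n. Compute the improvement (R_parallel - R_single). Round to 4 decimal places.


R_single = 0.8969, n = 4
1 - R_single = 0.1031
(1 - R_single)^n = 0.1031^4 = 0.0001
R_parallel = 1 - 0.0001 = 0.9999
Improvement = 0.9999 - 0.8969
Improvement = 0.103

0.103


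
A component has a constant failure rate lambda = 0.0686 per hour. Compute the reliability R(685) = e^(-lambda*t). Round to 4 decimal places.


lambda = 0.0686
t = 685
lambda * t = 46.991
R(t) = e^(-46.991)
R(t) = 0.0

0.0


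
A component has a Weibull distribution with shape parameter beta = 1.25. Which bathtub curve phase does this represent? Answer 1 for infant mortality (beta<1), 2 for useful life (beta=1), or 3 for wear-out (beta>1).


beta = 1.25
Compare beta to 1:
beta < 1 => infant mortality (phase 1)
beta = 1 => useful life (phase 2)
beta > 1 => wear-out (phase 3)
Since beta = 1.25, this is wear-out (increasing failure rate)
Phase = 3

3


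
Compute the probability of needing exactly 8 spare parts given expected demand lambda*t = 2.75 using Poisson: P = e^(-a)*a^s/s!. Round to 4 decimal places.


a = 2.75, s = 8
e^(-a) = e^(-2.75) = 0.0639
a^s = 2.75^8 = 3270.8569
s! = 40320
P = 0.0639 * 3270.8569 / 40320
P = 0.0052

0.0052


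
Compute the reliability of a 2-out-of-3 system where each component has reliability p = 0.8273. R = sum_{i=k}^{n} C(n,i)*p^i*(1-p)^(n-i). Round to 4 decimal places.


k = 2, n = 3, p = 0.8273
i=2: C(3,2)=3 * 0.8273^2 * 0.1727^1 = 0.3546
i=3: C(3,3)=1 * 0.8273^3 * 0.1727^0 = 0.5662
R = sum of terms = 0.9208

0.9208


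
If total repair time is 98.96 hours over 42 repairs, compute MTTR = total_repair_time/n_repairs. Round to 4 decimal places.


total_repair_time = 98.96
n_repairs = 42
MTTR = 98.96 / 42
MTTR = 2.3562

2.3562


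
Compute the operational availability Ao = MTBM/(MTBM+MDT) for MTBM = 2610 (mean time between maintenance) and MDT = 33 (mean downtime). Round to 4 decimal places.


MTBM = 2610
MDT = 33
MTBM + MDT = 2643
Ao = 2610 / 2643
Ao = 0.9875

0.9875


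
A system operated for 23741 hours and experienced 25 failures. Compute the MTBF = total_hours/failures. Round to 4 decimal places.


total_hours = 23741
failures = 25
MTBF = 23741 / 25
MTBF = 949.64

949.64


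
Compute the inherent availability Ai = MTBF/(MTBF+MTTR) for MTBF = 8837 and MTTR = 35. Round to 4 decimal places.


MTBF = 8837
MTTR = 35
MTBF + MTTR = 8872
Ai = 8837 / 8872
Ai = 0.9961

0.9961


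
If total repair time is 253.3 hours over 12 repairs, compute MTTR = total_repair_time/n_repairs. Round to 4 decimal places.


total_repair_time = 253.3
n_repairs = 12
MTTR = 253.3 / 12
MTTR = 21.1083

21.1083


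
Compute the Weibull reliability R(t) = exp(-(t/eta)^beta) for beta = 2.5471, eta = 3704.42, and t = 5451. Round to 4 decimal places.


beta = 2.5471, eta = 3704.42, t = 5451
t/eta = 5451 / 3704.42 = 1.4715
(t/eta)^beta = 1.4715^2.5471 = 2.6748
R(t) = exp(-2.6748)
R(t) = 0.0689

0.0689


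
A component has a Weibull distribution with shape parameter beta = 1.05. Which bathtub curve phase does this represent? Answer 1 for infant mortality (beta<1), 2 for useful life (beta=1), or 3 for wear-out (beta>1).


beta = 1.05
Compare beta to 1:
beta < 1 => infant mortality (phase 1)
beta = 1 => useful life (phase 2)
beta > 1 => wear-out (phase 3)
Since beta = 1.05, this is wear-out (increasing failure rate)
Phase = 3

3


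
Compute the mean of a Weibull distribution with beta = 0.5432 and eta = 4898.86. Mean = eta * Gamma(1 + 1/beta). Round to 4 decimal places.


beta = 0.5432, eta = 4898.86
1/beta = 1.8409
1 + 1/beta = 2.8409
Gamma(2.8409) = 1.7358
Mean = 4898.86 * 1.7358
Mean = 8503.4879

8503.4879


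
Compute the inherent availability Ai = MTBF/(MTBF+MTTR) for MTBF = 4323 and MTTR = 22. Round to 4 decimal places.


MTBF = 4323
MTTR = 22
MTBF + MTTR = 4345
Ai = 4323 / 4345
Ai = 0.9949

0.9949


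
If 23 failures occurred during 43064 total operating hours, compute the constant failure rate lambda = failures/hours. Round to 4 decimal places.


failures = 23
total_hours = 43064
lambda = 23 / 43064
lambda = 0.0005

0.0005


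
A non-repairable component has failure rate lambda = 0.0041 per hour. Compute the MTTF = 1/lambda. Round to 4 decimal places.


lambda = 0.0041
MTTF = 1 / 0.0041
MTTF = 243.9024

243.9024


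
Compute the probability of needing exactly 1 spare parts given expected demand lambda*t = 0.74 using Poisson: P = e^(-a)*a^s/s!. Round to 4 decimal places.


a = 0.74, s = 1
e^(-a) = e^(-0.74) = 0.4771
a^s = 0.74^1 = 0.74
s! = 1
P = 0.4771 * 0.74 / 1
P = 0.3531

0.3531


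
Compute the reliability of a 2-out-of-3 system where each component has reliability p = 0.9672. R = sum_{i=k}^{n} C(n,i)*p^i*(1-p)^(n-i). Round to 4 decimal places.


k = 2, n = 3, p = 0.9672
i=2: C(3,2)=3 * 0.9672^2 * 0.0328^1 = 0.0921
i=3: C(3,3)=1 * 0.9672^3 * 0.0328^0 = 0.9048
R = sum of terms = 0.9968

0.9968


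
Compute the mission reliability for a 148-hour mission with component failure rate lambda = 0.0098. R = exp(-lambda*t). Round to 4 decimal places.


lambda = 0.0098
mission_time = 148
lambda * t = 0.0098 * 148 = 1.4504
R = exp(-1.4504)
R = 0.2345

0.2345


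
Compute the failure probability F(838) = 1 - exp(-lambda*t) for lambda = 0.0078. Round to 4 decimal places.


lambda = 0.0078, t = 838
lambda * t = 6.5364
exp(-6.5364) = 0.0014
F(t) = 1 - 0.0014
F(t) = 0.9986

0.9986


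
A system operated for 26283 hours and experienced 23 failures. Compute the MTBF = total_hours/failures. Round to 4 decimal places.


total_hours = 26283
failures = 23
MTBF = 26283 / 23
MTBF = 1142.7391

1142.7391


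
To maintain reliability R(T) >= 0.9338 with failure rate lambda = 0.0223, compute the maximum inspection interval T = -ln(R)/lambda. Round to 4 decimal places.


R_target = 0.9338
lambda = 0.0223
-ln(0.9338) = 0.0685
T = 0.0685 / 0.0223
T = 3.0714

3.0714


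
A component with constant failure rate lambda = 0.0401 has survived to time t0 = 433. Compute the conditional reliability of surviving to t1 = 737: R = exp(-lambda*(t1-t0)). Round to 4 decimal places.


lambda = 0.0401
t0 = 433, t1 = 737
t1 - t0 = 304
lambda * (t1-t0) = 0.0401 * 304 = 12.1904
R = exp(-12.1904)
R = 0.0

0.0


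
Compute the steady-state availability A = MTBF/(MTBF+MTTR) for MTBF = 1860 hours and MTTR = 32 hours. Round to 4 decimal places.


MTBF = 1860
MTTR = 32
MTBF + MTTR = 1892
A = 1860 / 1892
A = 0.9831

0.9831


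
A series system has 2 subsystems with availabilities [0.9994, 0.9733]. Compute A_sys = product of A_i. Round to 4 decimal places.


Subsystems: [0.9994, 0.9733]
After subsystem 1 (A=0.9994): product = 0.9994
After subsystem 2 (A=0.9733): product = 0.9727
A_sys = 0.9727

0.9727


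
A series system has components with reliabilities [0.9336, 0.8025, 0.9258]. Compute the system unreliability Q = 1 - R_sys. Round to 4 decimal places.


Components: [0.9336, 0.8025, 0.9258]
After component 1: product = 0.9336
After component 2: product = 0.7492
After component 3: product = 0.6936
R_sys = 0.6936
Q = 1 - 0.6936 = 0.3064

0.3064


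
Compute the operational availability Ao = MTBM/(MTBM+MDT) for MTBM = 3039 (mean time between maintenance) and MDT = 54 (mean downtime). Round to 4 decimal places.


MTBM = 3039
MDT = 54
MTBM + MDT = 3093
Ao = 3039 / 3093
Ao = 0.9825

0.9825


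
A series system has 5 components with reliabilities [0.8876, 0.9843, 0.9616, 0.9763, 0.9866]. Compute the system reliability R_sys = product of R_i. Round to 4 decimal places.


Components: [0.8876, 0.9843, 0.9616, 0.9763, 0.9866]
After component 1 (R=0.8876): product = 0.8876
After component 2 (R=0.9843): product = 0.8737
After component 3 (R=0.9616): product = 0.8401
After component 4 (R=0.9763): product = 0.8202
After component 5 (R=0.9866): product = 0.8092
R_sys = 0.8092

0.8092


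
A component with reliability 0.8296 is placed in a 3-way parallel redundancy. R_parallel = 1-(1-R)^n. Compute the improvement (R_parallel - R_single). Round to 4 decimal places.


R_single = 0.8296, n = 3
1 - R_single = 0.1704
(1 - R_single)^n = 0.1704^3 = 0.0049
R_parallel = 1 - 0.0049 = 0.9951
Improvement = 0.9951 - 0.8296
Improvement = 0.1655

0.1655


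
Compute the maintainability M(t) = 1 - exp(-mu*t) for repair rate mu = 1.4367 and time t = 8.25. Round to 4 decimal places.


mu = 1.4367, t = 8.25
mu * t = 1.4367 * 8.25 = 11.8528
exp(-11.8528) = 0.0
M(t) = 1 - 0.0
M(t) = 1.0

1.0


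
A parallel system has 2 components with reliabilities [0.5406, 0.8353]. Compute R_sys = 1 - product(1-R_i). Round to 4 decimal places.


Components: [0.5406, 0.8353]
(1 - 0.5406) = 0.4594, running product = 0.4594
(1 - 0.8353) = 0.1647, running product = 0.0757
Product of (1-R_i) = 0.0757
R_sys = 1 - 0.0757 = 0.9243

0.9243


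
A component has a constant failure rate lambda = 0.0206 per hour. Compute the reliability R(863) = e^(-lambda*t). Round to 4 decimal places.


lambda = 0.0206
t = 863
lambda * t = 17.7778
R(t) = e^(-17.7778)
R(t) = 0.0

0.0


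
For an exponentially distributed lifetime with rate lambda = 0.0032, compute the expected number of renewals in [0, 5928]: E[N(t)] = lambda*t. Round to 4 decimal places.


lambda = 0.0032
t = 5928
E[N(t)] = lambda * t
E[N(t)] = 0.0032 * 5928
E[N(t)] = 18.9696

18.9696


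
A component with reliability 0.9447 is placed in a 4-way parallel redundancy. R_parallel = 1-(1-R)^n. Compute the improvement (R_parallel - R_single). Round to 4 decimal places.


R_single = 0.9447, n = 4
1 - R_single = 0.0553
(1 - R_single)^n = 0.0553^4 = 0.0
R_parallel = 1 - 0.0 = 1.0
Improvement = 1.0 - 0.9447
Improvement = 0.0553

0.0553


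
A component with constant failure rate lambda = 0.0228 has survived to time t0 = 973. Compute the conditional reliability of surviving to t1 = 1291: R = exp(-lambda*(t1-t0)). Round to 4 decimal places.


lambda = 0.0228
t0 = 973, t1 = 1291
t1 - t0 = 318
lambda * (t1-t0) = 0.0228 * 318 = 7.2504
R = exp(-7.2504)
R = 0.0007

0.0007


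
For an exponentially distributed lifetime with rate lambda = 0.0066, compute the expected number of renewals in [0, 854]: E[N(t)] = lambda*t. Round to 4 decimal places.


lambda = 0.0066
t = 854
E[N(t)] = lambda * t
E[N(t)] = 0.0066 * 854
E[N(t)] = 5.6364

5.6364


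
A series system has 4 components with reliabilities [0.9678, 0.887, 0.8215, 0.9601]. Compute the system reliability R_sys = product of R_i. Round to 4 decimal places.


Components: [0.9678, 0.887, 0.8215, 0.9601]
After component 1 (R=0.9678): product = 0.9678
After component 2 (R=0.887): product = 0.8584
After component 3 (R=0.8215): product = 0.7052
After component 4 (R=0.9601): product = 0.6771
R_sys = 0.6771

0.6771


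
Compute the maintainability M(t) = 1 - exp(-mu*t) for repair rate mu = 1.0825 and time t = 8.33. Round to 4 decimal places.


mu = 1.0825, t = 8.33
mu * t = 1.0825 * 8.33 = 9.0172
exp(-9.0172) = 0.0001
M(t) = 1 - 0.0001
M(t) = 0.9999

0.9999


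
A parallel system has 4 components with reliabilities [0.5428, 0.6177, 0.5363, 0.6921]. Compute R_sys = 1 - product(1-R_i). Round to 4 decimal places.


Components: [0.5428, 0.6177, 0.5363, 0.6921]
(1 - 0.5428) = 0.4572, running product = 0.4572
(1 - 0.6177) = 0.3823, running product = 0.1748
(1 - 0.5363) = 0.4637, running product = 0.081
(1 - 0.6921) = 0.3079, running product = 0.025
Product of (1-R_i) = 0.025
R_sys = 1 - 0.025 = 0.975

0.975


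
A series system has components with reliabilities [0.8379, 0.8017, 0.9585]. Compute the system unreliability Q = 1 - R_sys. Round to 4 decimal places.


Components: [0.8379, 0.8017, 0.9585]
After component 1: product = 0.8379
After component 2: product = 0.6717
After component 3: product = 0.6439
R_sys = 0.6439
Q = 1 - 0.6439 = 0.3561

0.3561


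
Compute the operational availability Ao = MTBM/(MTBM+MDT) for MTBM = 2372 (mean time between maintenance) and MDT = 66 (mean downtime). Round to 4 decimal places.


MTBM = 2372
MDT = 66
MTBM + MDT = 2438
Ao = 2372 / 2438
Ao = 0.9729

0.9729


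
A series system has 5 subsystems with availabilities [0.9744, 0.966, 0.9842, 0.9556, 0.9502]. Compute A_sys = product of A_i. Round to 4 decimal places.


Subsystems: [0.9744, 0.966, 0.9842, 0.9556, 0.9502]
After subsystem 1 (A=0.9744): product = 0.9744
After subsystem 2 (A=0.966): product = 0.9413
After subsystem 3 (A=0.9842): product = 0.9264
After subsystem 4 (A=0.9556): product = 0.8853
After subsystem 5 (A=0.9502): product = 0.8412
A_sys = 0.8412

0.8412


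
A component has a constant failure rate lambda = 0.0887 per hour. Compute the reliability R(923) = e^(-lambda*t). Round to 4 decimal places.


lambda = 0.0887
t = 923
lambda * t = 81.8701
R(t) = e^(-81.8701)
R(t) = 0.0

0.0


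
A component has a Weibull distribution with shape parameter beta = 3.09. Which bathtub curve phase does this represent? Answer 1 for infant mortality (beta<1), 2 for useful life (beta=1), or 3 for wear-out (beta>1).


beta = 3.09
Compare beta to 1:
beta < 1 => infant mortality (phase 1)
beta = 1 => useful life (phase 2)
beta > 1 => wear-out (phase 3)
Since beta = 3.09, this is wear-out (increasing failure rate)
Phase = 3

3


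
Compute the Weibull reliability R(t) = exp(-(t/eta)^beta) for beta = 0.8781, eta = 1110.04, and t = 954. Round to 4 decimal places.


beta = 0.8781, eta = 1110.04, t = 954
t/eta = 954 / 1110.04 = 0.8594
(t/eta)^beta = 0.8594^0.8781 = 0.8754
R(t) = exp(-0.8754)
R(t) = 0.4167

0.4167


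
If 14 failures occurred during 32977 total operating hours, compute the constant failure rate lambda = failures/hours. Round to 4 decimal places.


failures = 14
total_hours = 32977
lambda = 14 / 32977
lambda = 0.0004

0.0004


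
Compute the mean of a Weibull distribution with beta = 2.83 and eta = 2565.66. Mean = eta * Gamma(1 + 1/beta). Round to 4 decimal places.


beta = 2.83, eta = 2565.66
1/beta = 0.3534
1 + 1/beta = 1.3534
Gamma(1.3534) = 0.8908
Mean = 2565.66 * 0.8908
Mean = 2285.5312

2285.5312


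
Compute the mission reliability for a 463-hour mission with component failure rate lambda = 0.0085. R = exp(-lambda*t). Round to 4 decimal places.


lambda = 0.0085
mission_time = 463
lambda * t = 0.0085 * 463 = 3.9355
R = exp(-3.9355)
R = 0.0195

0.0195


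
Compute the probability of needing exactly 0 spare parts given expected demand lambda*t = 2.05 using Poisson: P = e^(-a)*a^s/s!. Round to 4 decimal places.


a = 2.05, s = 0
e^(-a) = e^(-2.05) = 0.1287
a^s = 2.05^0 = 1.0
s! = 1
P = 0.1287 * 1.0 / 1
P = 0.1287

0.1287


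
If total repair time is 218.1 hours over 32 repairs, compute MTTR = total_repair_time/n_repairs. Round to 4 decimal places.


total_repair_time = 218.1
n_repairs = 32
MTTR = 218.1 / 32
MTTR = 6.8156

6.8156


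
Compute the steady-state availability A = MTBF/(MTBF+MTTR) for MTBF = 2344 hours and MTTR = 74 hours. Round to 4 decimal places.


MTBF = 2344
MTTR = 74
MTBF + MTTR = 2418
A = 2344 / 2418
A = 0.9694

0.9694


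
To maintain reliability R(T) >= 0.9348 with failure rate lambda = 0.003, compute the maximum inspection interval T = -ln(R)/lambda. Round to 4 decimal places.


R_target = 0.9348
lambda = 0.003
-ln(0.9348) = 0.0674
T = 0.0674 / 0.003
T = 22.4742

22.4742


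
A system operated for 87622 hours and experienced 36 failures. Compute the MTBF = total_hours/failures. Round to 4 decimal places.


total_hours = 87622
failures = 36
MTBF = 87622 / 36
MTBF = 2433.9444

2433.9444


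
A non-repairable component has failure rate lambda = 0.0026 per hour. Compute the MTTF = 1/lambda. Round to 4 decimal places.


lambda = 0.0026
MTTF = 1 / 0.0026
MTTF = 384.6154

384.6154


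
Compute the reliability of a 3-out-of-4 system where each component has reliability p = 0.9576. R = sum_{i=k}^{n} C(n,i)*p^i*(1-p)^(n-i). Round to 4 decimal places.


k = 3, n = 4, p = 0.9576
i=3: C(4,3)=4 * 0.9576^3 * 0.0424^1 = 0.1489
i=4: C(4,4)=1 * 0.9576^4 * 0.0424^0 = 0.8409
R = sum of terms = 0.9898

0.9898


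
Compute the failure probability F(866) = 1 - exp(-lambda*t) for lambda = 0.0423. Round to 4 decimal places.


lambda = 0.0423, t = 866
lambda * t = 36.6318
exp(-36.6318) = 0.0
F(t) = 1 - 0.0
F(t) = 1.0

1.0


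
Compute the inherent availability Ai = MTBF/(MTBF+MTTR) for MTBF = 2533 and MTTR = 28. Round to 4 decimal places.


MTBF = 2533
MTTR = 28
MTBF + MTTR = 2561
Ai = 2533 / 2561
Ai = 0.9891

0.9891


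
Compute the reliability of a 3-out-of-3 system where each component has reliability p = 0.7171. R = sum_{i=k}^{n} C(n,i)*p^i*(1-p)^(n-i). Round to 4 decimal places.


k = 3, n = 3, p = 0.7171
i=3: C(3,3)=1 * 0.7171^3 * 0.2829^0 = 0.3688
R = sum of terms = 0.3688

0.3688


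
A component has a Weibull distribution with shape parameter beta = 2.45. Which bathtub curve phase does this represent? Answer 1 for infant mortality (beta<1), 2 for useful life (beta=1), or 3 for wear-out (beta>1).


beta = 2.45
Compare beta to 1:
beta < 1 => infant mortality (phase 1)
beta = 1 => useful life (phase 2)
beta > 1 => wear-out (phase 3)
Since beta = 2.45, this is wear-out (increasing failure rate)
Phase = 3

3


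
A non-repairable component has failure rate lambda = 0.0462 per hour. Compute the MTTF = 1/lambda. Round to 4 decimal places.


lambda = 0.0462
MTTF = 1 / 0.0462
MTTF = 21.645

21.645


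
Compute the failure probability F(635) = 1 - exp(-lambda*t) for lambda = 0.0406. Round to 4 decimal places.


lambda = 0.0406, t = 635
lambda * t = 25.781
exp(-25.781) = 0.0
F(t) = 1 - 0.0
F(t) = 1.0

1.0


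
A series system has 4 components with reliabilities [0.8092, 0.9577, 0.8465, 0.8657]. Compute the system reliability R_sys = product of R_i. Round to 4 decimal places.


Components: [0.8092, 0.9577, 0.8465, 0.8657]
After component 1 (R=0.8092): product = 0.8092
After component 2 (R=0.9577): product = 0.775
After component 3 (R=0.8465): product = 0.656
After component 4 (R=0.8657): product = 0.5679
R_sys = 0.5679

0.5679


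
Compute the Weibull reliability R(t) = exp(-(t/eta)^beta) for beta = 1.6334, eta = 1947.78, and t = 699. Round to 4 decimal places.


beta = 1.6334, eta = 1947.78, t = 699
t/eta = 699 / 1947.78 = 0.3589
(t/eta)^beta = 0.3589^1.6334 = 0.1875
R(t) = exp(-0.1875)
R(t) = 0.829

0.829


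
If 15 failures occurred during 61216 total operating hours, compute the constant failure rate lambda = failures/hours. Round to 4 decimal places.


failures = 15
total_hours = 61216
lambda = 15 / 61216
lambda = 0.0002

0.0002


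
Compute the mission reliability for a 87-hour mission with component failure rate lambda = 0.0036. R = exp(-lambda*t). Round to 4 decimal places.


lambda = 0.0036
mission_time = 87
lambda * t = 0.0036 * 87 = 0.3132
R = exp(-0.3132)
R = 0.7311

0.7311


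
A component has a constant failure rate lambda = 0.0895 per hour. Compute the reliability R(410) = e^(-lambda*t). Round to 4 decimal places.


lambda = 0.0895
t = 410
lambda * t = 36.695
R(t) = e^(-36.695)
R(t) = 0.0

0.0


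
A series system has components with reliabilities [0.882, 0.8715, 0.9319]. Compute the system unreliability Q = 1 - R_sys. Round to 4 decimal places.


Components: [0.882, 0.8715, 0.9319]
After component 1: product = 0.882
After component 2: product = 0.7687
After component 3: product = 0.7163
R_sys = 0.7163
Q = 1 - 0.7163 = 0.2837

0.2837


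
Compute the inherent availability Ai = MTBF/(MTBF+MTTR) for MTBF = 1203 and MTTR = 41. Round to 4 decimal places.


MTBF = 1203
MTTR = 41
MTBF + MTTR = 1244
Ai = 1203 / 1244
Ai = 0.967

0.967


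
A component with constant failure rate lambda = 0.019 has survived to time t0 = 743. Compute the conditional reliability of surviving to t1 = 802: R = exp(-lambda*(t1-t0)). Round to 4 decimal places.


lambda = 0.019
t0 = 743, t1 = 802
t1 - t0 = 59
lambda * (t1-t0) = 0.019 * 59 = 1.121
R = exp(-1.121)
R = 0.326

0.326


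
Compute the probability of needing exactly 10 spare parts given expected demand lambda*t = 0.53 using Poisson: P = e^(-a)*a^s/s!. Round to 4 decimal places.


a = 0.53, s = 10
e^(-a) = e^(-0.53) = 0.5886
a^s = 0.53^10 = 0.0017
s! = 3628800
P = 0.5886 * 0.0017 / 3628800
P = 0.0

0.0


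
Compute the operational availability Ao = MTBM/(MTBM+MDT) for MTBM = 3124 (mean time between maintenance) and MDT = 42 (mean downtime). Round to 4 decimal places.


MTBM = 3124
MDT = 42
MTBM + MDT = 3166
Ao = 3124 / 3166
Ao = 0.9867

0.9867


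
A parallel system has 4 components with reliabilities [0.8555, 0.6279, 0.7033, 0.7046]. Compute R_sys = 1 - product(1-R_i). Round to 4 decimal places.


Components: [0.8555, 0.6279, 0.7033, 0.7046]
(1 - 0.8555) = 0.1445, running product = 0.1445
(1 - 0.6279) = 0.3721, running product = 0.0538
(1 - 0.7033) = 0.2967, running product = 0.016
(1 - 0.7046) = 0.2954, running product = 0.0047
Product of (1-R_i) = 0.0047
R_sys = 1 - 0.0047 = 0.9953

0.9953


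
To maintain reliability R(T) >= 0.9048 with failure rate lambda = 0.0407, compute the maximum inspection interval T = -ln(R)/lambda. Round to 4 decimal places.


R_target = 0.9048
lambda = 0.0407
-ln(0.9048) = 0.1
T = 0.1 / 0.0407
T = 2.458

2.458


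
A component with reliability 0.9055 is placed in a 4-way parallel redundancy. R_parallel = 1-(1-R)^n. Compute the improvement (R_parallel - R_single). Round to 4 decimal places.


R_single = 0.9055, n = 4
1 - R_single = 0.0945
(1 - R_single)^n = 0.0945^4 = 0.0001
R_parallel = 1 - 0.0001 = 0.9999
Improvement = 0.9999 - 0.9055
Improvement = 0.0944

0.0944


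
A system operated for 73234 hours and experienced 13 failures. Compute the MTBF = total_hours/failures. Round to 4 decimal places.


total_hours = 73234
failures = 13
MTBF = 73234 / 13
MTBF = 5633.3846

5633.3846
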